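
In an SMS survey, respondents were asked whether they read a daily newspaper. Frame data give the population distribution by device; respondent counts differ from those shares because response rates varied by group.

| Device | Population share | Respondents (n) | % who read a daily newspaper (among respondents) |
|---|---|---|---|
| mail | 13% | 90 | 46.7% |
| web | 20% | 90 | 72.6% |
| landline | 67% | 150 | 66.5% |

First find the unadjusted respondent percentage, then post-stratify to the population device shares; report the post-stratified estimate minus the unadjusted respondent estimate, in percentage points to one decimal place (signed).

Unadjusted (pooled respondent) estimate weights by respondent counts:
  (90/330)×46.7 + (90/330)×72.6 + (150/330)×66.5 = 62.7636%
Post-stratified estimate weights by population shares:
  0.13×46.7 + 0.2×72.6 + 0.67×66.5 = 65.146%
Difference = 65.146 − 62.7636 = 2.3824 pp.

+2.4 percentage points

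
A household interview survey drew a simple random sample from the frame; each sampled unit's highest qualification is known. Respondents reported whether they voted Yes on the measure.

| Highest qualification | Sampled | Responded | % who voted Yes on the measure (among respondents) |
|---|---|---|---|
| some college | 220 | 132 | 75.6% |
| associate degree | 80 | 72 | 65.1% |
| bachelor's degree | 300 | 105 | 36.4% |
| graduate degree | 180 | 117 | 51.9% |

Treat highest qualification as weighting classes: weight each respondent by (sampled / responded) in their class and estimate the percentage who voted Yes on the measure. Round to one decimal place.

Class response rates: some college 132/220 = 60%, associate degree 72/80 = 90%, bachelor's degree 105/300 = 35%, graduate degree 117/180 = 65%.
Inverse-response-rate weighting restores each class to its sampled count, so class totals weight by n_sampled:
  some college: 220 × 75.6 = 16,632
  associate degree: 80 × 65.1 = 5208
  bachelor's degree: 300 × 36.4 = 10,920
  graduate degree: 180 × 51.9 = 9342
Adjusted estimate = 42,102 / 780 = 53.9769 → 54.0%.

54.0%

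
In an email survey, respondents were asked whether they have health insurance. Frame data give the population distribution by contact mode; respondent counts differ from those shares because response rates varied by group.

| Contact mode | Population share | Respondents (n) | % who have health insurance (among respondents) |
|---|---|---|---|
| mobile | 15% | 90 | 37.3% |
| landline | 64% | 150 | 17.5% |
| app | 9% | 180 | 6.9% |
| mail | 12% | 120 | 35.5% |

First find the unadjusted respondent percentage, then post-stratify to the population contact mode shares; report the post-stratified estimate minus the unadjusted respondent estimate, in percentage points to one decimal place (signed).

Without adjustment, the pooled respondent share is:
  (90/540)×37.3 + (150/540)×17.5 + (180/540)×6.9 + (120/540)×35.5 = 21.2667%
Post-stratifying to population shares instead:
  0.15×37.3 + 0.64×17.5 + 0.09×6.9 + 0.12×35.5 = 21.676%
Difference = 21.676 − 21.2667 = 0.4093 pp.

+0.4 percentage points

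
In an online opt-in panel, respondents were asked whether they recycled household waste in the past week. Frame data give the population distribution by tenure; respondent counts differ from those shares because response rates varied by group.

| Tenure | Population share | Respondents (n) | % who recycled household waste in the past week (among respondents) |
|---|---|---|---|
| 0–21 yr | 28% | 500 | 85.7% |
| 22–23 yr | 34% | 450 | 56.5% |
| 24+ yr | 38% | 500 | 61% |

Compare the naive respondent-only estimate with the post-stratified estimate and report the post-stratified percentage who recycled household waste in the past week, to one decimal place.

66.4%

Unadjusted (pooled respondent) estimate weights by respondent counts:
  (500/1450)×85.7 + (450/1450)×56.5 + (500/1450)×61 = 68.1207%
Post-stratified estimate weights by population shares:
  0.28×85.7 + 0.34×56.5 + 0.38×61 = 66.386%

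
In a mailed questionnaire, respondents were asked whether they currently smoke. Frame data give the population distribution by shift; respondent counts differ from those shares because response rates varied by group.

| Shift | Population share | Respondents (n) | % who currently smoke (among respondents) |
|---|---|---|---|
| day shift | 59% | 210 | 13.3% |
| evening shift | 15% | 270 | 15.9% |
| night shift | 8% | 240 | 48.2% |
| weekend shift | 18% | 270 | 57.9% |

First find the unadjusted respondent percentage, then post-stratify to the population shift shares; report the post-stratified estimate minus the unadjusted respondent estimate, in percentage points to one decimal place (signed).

Naive respondent-only estimate (weights = respondent counts):
  (210/990)×13.3 + (270/990)×15.9 + (240/990)×48.2 + (270/990)×57.9 = 34.6333%
Post-stratified estimate weights by population shares:
  0.59×13.3 + 0.15×15.9 + 0.08×48.2 + 0.18×57.9 = 24.51%
Difference = 24.51 − 34.6333 = -10.1233 pp.

-10.1 percentage points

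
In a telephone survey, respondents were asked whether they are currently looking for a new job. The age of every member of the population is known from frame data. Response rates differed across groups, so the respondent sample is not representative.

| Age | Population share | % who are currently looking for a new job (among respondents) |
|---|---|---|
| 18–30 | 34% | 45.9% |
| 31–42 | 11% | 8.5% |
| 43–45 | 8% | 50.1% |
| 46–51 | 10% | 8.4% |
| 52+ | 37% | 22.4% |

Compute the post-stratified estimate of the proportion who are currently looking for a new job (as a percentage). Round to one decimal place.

29.7%

Reweight to the known age distribution:
  18–30: 0.34 × 45.9 = 15.606
  31–42: 0.11 × 8.5 = 0.935
  43–45: 0.08 × 50.1 = 4.008
  46–51: 0.1 × 8.4 = 0.84
  52+: 0.37 × 22.4 = 8.288
Post-stratified estimate = 29.677 → 29.7%.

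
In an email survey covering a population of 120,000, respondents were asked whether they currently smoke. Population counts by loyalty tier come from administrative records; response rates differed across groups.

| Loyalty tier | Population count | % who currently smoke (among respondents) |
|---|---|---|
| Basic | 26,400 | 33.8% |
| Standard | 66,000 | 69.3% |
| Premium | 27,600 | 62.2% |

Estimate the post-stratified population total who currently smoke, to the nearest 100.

Apply each group's respondent rate to its population count:
  Basic: 26,400 × 33.8% = 8923.2
  Standard: 66,000 × 69.3% = 45,738
  Premium: 27,600 × 62.2% = 17167.2
Estimated total = 71828.4 → 71,800.

71,800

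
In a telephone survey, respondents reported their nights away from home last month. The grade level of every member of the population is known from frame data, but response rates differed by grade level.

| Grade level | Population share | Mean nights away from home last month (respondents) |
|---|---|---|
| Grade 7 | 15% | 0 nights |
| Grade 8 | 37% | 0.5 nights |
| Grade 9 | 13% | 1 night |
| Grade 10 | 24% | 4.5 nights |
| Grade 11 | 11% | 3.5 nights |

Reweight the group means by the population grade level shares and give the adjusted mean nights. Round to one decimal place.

1.8

Reweight to the known grade level distribution:
  Grade 7: 0.15 × 0 = 0
  Grade 8: 0.37 × 0.5 = 0.185
  Grade 9: 0.13 × 1 = 0.13
  Grade 10: 0.24 × 4.5 = 1.08
  Grade 11: 0.11 × 3.5 = 0.385
Post-stratified estimate = 1.78 → 1.8.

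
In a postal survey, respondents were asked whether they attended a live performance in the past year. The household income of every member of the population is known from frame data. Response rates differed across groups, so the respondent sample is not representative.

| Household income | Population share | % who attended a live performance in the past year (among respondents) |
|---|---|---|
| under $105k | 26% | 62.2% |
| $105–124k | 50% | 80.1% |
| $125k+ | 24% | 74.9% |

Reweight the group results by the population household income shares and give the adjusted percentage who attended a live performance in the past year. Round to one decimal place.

Each cell contributes population-share × respondent value:
  under $105k: 0.26 × 62.2 = 16.172
  $105–124k: 0.5 × 80.1 = 40.05
  $125k+: 0.24 × 74.9 = 17.976
Post-stratified estimate = 74.198 → 74.2%.

74.2%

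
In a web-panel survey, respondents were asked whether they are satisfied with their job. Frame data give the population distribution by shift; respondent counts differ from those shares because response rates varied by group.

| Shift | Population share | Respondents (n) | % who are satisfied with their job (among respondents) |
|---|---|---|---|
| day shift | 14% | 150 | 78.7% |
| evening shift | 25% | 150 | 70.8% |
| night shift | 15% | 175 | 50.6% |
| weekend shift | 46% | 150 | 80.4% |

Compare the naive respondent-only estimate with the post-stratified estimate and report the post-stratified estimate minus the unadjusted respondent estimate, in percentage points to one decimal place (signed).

+3.9 percentage points

Without adjustment, the pooled respondent share is:
  (150/625)×78.7 + (150/625)×70.8 + (175/625)×50.6 + (150/625)×80.4 = 69.344%
Post-stratified estimate weights by population shares:
  0.14×78.7 + 0.25×70.8 + 0.15×50.6 + 0.46×80.4 = 73.292%
Difference = 73.292 − 69.344 = 3.948 pp.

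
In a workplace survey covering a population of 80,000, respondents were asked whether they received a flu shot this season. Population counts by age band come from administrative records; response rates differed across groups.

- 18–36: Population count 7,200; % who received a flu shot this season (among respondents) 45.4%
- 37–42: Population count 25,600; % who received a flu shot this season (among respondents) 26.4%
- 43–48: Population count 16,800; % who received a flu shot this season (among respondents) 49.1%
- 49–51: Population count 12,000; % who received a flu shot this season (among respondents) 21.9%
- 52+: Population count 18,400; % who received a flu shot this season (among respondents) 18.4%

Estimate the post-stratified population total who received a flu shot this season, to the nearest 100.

Apply each group's respondent rate to its population count:
  18–36: 7,200 × 45.4% = 3268.8
  37–42: 25,600 × 26.4% = 6758.4
  43–48: 16,800 × 49.1% = 8248.8
  49–51: 12,000 × 21.9% = 2628
  52+: 18,400 × 18.4% = 3385.6
Estimated total = 24289.6 → 24,300.

24,300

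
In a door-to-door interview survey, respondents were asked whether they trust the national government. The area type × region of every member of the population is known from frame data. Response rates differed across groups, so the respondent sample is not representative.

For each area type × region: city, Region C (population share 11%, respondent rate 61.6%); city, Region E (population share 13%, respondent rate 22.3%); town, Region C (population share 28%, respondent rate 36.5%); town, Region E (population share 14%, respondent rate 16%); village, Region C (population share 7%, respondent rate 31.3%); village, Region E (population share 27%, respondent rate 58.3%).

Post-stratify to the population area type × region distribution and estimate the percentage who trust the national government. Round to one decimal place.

Post-stratification weights by population share, not respondent share:
  city, Region C: 0.11 × 61.6 = 6.776
  city, Region E: 0.13 × 22.3 = 2.899
  town, Region C: 0.28 × 36.5 = 10.22
  town, Region E: 0.14 × 16 = 2.24
  village, Region C: 0.07 × 31.3 = 2.191
  village, Region E: 0.27 × 58.3 = 15.741
Post-stratified estimate = 40.067 → 40.1%.

40.1%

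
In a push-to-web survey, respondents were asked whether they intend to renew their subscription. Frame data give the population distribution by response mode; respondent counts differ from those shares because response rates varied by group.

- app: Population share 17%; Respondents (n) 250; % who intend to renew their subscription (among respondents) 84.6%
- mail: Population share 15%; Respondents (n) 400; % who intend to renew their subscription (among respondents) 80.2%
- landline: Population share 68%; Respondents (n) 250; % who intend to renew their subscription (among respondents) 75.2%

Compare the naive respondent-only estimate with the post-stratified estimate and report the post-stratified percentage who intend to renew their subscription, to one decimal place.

77.5%

Naive respondent-only estimate (weights = respondent counts):
  (250/900)×84.6 + (400/900)×80.2 + (250/900)×75.2 = 80.0333%
Reweighting by population response mode shares:
  0.17×84.6 + 0.15×80.2 + 0.68×75.2 = 77.548%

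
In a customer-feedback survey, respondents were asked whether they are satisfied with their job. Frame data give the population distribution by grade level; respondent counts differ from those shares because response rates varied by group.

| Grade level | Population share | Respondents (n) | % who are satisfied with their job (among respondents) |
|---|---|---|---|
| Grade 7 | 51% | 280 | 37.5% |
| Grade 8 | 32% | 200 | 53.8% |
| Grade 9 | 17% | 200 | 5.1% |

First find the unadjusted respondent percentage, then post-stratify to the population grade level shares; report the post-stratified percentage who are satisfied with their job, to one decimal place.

37.2%

Unadjusted (pooled respondent) estimate weights by respondent counts:
  (280/680)×37.5 + (200/680)×53.8 + (200/680)×5.1 = 32.7647%
Reweighting by population grade level shares:
  0.51×37.5 + 0.32×53.8 + 0.17×5.1 = 37.208%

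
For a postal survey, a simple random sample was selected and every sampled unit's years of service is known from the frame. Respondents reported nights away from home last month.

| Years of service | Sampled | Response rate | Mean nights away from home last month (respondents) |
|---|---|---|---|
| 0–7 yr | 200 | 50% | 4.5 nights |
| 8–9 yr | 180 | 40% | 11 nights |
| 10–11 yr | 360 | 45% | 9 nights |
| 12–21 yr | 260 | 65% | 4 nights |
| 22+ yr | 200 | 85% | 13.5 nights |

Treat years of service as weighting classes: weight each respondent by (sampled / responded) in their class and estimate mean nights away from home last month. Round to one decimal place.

Weighting each respondent by the inverse class response rate inflates each class back to its sampled size, so the class weight is n_sampled:
  0–7 yr: 200 × 4.5 = 900
  8–9 yr: 180 × 11 = 1980
  10–11 yr: 360 × 9 = 3240
  12–21 yr: 260 × 4 = 1040
  22+ yr: 200 × 13.5 = 2700
Adjusted estimate = 9860 / 1,200 = 8.21667 → 8.2.

8.2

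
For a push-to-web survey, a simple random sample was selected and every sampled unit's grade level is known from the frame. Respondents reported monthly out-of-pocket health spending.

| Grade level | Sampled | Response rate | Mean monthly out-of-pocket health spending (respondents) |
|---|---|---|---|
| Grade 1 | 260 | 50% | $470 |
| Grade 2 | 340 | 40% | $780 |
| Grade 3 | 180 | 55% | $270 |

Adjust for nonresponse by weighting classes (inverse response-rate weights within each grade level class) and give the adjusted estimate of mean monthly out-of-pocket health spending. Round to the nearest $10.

$560

Weighting each respondent by the inverse class response rate inflates each class back to its sampled size, so the class weight is n_sampled:
  Grade 1: 260 × 470 = 122,200
  Grade 2: 340 × 780 = 265,200
  Grade 3: 180 × 270 = 48,600
Adjusted estimate = 436,000 / 780 = 558.974 → $560.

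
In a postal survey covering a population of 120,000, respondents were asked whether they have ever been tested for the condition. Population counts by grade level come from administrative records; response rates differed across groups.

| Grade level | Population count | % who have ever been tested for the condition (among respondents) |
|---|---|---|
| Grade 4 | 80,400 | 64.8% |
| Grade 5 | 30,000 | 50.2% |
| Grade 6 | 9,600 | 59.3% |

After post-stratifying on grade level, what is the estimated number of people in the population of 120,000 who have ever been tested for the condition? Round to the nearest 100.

72,900

Apply each group's respondent rate to its population count:
  Grade 4: 80,400 × 64.8% = 52099.2
  Grade 5: 30,000 × 50.2% = 15,060
  Grade 6: 9,600 × 59.3% = 5692.8
Estimated total = 72,852 → 72,900.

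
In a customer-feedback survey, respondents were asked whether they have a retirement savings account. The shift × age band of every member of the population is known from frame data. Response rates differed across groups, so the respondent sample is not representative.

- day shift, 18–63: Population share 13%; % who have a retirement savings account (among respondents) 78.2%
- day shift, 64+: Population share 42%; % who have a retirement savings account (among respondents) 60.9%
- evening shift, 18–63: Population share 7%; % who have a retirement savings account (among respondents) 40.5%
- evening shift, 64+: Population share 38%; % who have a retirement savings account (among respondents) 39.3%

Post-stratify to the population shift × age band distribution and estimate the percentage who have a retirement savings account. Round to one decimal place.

53.5%

Weight each group's respondent value by its population share:
  day shift, 18–63: 0.13 × 78.2 = 10.166
  day shift, 64+: 0.42 × 60.9 = 25.578
  evening shift, 18–63: 0.07 × 40.5 = 2.835
  evening shift, 64+: 0.38 × 39.3 = 14.934
Post-stratified estimate = 53.513 → 53.5%.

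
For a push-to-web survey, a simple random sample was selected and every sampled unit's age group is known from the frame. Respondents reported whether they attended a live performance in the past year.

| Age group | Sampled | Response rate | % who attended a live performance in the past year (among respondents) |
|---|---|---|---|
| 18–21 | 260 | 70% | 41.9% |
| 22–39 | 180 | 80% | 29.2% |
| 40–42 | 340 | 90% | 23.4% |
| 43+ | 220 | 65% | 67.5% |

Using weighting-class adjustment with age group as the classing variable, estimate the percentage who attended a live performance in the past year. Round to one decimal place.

Weighting each respondent by the inverse class response rate inflates each class back to its sampled size, so the class weight is n_sampled:
  18–21: 260 × 41.9 = 10,894
  22–39: 180 × 29.2 = 5256
  40–42: 340 × 23.4 = 7956
  43+: 220 × 67.5 = 14,850
Adjusted estimate = 38,956 / 1,000 = 38.956 → 39.0%.

39.0%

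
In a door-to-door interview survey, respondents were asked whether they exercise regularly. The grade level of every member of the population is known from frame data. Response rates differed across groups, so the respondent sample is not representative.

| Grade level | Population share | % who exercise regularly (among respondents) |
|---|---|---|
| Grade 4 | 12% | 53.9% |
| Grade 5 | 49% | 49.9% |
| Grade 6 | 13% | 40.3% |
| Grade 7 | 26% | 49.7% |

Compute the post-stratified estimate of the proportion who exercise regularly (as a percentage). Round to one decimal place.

49.1%

Post-stratification weights by population share, not respondent share:
  Grade 4: 0.12 × 53.9 = 6.468
  Grade 5: 0.49 × 49.9 = 24.451
  Grade 6: 0.13 × 40.3 = 5.239
  Grade 7: 0.26 × 49.7 = 12.922
Post-stratified estimate = 49.08 → 49.1%.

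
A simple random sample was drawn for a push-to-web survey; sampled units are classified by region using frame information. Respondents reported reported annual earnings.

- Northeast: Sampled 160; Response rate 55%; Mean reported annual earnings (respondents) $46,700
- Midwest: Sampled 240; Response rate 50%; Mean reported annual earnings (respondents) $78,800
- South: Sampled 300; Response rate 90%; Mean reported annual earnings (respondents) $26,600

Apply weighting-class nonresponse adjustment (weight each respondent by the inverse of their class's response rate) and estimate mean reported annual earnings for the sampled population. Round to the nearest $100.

$49,100

Inverse-response-rate weighting restores each class to its sampled count, so class totals weight by n_sampled:
  Northeast: 160 × 46,700 = 7,472,000
  Midwest: 240 × 78,800 = 18,912,000
  South: 300 × 26,600 = 7,980,000
Adjusted estimate = 34,364,000 / 700 = 49091.4 → $49,100.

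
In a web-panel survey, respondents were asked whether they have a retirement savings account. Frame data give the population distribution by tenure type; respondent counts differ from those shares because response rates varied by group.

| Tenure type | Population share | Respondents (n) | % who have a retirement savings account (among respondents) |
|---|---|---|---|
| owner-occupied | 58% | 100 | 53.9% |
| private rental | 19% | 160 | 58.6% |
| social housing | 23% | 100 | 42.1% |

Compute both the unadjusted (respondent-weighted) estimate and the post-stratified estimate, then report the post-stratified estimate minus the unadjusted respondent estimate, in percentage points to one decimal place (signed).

Without adjustment, the pooled respondent share is:
  (100/360)×53.9 + (160/360)×58.6 + (100/360)×42.1 = 52.7111%
Post-stratified estimate weights by population shares:
  0.58×53.9 + 0.19×58.6 + 0.23×42.1 = 52.079%
Difference = 52.079 − 52.7111 = -0.6321 pp.

-0.6 percentage points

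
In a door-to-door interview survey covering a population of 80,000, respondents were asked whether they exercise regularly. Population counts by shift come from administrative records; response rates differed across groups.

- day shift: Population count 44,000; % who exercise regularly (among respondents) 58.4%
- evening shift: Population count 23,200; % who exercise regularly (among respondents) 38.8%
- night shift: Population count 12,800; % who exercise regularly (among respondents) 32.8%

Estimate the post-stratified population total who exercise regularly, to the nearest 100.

Estimated count per cell = population count × respondent percentage:
  day shift: 44,000 × 58.4% = 25,696
  evening shift: 23,200 × 38.8% = 9001.6
  night shift: 12,800 × 32.8% = 4198.4
Estimated total = 38,896 → 38,900.

38,900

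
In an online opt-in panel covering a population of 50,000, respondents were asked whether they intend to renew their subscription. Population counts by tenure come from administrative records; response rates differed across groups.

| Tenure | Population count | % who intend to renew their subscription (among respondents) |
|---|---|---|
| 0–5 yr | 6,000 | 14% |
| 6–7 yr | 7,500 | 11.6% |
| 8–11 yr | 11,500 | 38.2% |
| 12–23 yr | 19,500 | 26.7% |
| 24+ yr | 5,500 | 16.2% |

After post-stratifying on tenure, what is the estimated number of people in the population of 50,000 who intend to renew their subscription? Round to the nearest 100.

12,200

Each cell contributes its population count × the respondent rate:
  0–5 yr: 6,000 × 14% = 840
  6–7 yr: 7,500 × 11.6% = 870
  8–11 yr: 11,500 × 38.2% = 4393
  12–23 yr: 19,500 × 26.7% = 5206.5
  24+ yr: 5,500 × 16.2% = 891
Estimated total = 12200.5 → 12,200.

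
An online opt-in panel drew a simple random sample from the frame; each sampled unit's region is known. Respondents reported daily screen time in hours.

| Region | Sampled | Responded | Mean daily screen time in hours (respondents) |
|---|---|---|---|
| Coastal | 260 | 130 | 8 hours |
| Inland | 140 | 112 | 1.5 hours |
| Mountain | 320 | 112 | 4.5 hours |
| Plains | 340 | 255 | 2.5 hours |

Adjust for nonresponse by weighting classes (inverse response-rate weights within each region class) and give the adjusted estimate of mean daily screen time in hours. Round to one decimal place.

Response rates by class: Coastal 130/260 = 50%, Inland 112/140 = 80%, Mountain 112/320 = 35%, Plains 255/340 = 75%.
Inverse-response-rate weighting restores each class to its sampled count, so class totals weight by n_sampled:
  Coastal: 260 × 8 = 2080
  Inland: 140 × 1.5 = 210
  Mountain: 320 × 4.5 = 1440
  Plains: 340 × 2.5 = 850
Adjusted estimate = 4580 / 1,060 = 4.32076 → 4.3.

4.3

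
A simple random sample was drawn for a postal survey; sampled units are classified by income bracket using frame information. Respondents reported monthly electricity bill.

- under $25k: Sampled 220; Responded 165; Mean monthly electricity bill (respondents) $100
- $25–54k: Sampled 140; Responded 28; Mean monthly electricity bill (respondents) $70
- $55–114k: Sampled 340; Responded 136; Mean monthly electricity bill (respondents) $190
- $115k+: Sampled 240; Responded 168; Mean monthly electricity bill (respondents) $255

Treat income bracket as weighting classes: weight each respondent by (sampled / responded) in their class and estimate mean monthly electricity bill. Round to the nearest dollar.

Class response rates: under $25k 165/220 = 75%, $25–54k 28/140 = 20%, $55–114k 136/340 = 40%, $115k+ 168/240 = 70%.
Inverse-response-rate weighting restores each class to its sampled count, so class totals weight by n_sampled:
  under $25k: 220 × 100 = 22,000
  $25–54k: 140 × 70 = 9800
  $55–114k: 340 × 190 = 64,600
  $115k+: 240 × 255 = 61,200
Adjusted estimate = 157,600 / 940 = 167.66 → $168.

$168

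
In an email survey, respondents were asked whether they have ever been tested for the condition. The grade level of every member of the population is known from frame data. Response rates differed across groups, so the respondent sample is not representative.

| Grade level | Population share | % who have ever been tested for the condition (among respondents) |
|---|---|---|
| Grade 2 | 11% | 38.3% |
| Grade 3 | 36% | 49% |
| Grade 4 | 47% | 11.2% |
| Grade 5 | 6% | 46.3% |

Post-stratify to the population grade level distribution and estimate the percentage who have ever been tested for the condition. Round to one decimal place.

29.9%

Each cell contributes population-share × respondent value:
  Grade 2: 0.11 × 38.3 = 4.213
  Grade 3: 0.36 × 49 = 17.64
  Grade 4: 0.47 × 11.2 = 5.264
  Grade 5: 0.06 × 46.3 = 2.778
Post-stratified estimate = 29.895 → 29.9%.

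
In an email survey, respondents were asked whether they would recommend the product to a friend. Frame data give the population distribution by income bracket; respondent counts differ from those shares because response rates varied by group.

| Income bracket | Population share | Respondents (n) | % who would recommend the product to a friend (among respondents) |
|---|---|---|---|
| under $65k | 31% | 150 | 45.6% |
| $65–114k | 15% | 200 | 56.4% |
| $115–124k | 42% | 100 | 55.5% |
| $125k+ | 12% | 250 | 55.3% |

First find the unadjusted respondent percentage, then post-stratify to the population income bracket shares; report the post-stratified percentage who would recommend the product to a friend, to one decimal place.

52.5%

Naive respondent-only estimate (weights = respondent counts):
  (150/700)×45.6 + (200/700)×56.4 + (100/700)×55.5 + (250/700)×55.3 = 53.5643%
Post-stratified estimate weights by population shares:
  0.31×45.6 + 0.15×56.4 + 0.42×55.5 + 0.12×55.3 = 52.542%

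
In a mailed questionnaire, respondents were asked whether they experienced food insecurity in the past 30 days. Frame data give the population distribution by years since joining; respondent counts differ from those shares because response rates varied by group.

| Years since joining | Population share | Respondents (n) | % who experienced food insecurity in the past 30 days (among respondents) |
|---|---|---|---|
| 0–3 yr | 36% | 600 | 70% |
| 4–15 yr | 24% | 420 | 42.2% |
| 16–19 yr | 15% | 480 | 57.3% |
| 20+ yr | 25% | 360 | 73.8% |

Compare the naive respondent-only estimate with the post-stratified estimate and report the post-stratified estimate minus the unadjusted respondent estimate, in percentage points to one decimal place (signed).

Without adjustment, the pooled respondent share is:
  (600/1860)×70 + (420/1860)×42.2 + (480/1860)×57.3 + (360/1860)×73.8 = 61.1806%
Reweighting by population years since joining shares:
  0.36×70 + 0.24×42.2 + 0.15×57.3 + 0.25×73.8 = 62.373%
Difference = 62.373 − 61.1806 = 1.1924 pp.

+1.2 percentage points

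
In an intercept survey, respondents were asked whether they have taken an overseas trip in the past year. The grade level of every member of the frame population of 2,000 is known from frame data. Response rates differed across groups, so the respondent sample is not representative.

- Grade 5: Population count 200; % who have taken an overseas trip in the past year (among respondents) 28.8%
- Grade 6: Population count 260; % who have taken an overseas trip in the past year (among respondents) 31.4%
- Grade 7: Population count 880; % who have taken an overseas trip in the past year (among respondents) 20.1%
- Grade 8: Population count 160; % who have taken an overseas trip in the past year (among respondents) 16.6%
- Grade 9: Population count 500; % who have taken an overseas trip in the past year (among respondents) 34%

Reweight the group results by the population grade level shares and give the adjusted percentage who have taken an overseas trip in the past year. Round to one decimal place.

25.6%

Each cell contributes population-share × respondent value:
  Grade 5: (200/2,000) × 28.8 = 2.88
  Grade 6: (260/2,000) × 31.4 = 4.082
  Grade 7: (880/2,000) × 20.1 = 8.844
  Grade 8: (160/2,000) × 16.6 = 1.328
  Grade 9: (500/2,000) × 34 = 8.5
Post-stratified estimate = 25.634 → 25.6%.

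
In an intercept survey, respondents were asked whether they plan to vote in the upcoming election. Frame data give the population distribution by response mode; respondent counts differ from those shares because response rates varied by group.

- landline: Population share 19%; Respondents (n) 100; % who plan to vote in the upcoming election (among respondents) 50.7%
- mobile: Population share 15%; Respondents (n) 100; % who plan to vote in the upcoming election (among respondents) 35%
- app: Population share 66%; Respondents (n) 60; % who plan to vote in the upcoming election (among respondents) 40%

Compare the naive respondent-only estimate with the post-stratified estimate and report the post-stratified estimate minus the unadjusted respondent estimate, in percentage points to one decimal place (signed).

Without adjustment, the pooled respondent share is:
  (100/260)×50.7 + (100/260)×35 + (60/260)×40 = 42.1923%
Post-stratifying to population shares instead:
  0.19×50.7 + 0.15×35 + 0.66×40 = 41.283%
Difference = 41.283 − 42.1923 = -0.9093 pp.

-0.9 percentage points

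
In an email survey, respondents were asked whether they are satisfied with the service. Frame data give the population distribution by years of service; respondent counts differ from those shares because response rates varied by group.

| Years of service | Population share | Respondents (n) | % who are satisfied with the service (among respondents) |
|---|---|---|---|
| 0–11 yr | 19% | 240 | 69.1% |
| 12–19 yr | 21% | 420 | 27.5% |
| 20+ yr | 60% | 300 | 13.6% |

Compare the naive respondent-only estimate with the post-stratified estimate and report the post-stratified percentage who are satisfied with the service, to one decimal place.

27.1%

Naive respondent-only estimate (weights = respondent counts):
  (240/960)×69.1 + (420/960)×27.5 + (300/960)×13.6 = 33.5562%
Reweighting by population years of service shares:
  0.19×69.1 + 0.21×27.5 + 0.6×13.6 = 27.064%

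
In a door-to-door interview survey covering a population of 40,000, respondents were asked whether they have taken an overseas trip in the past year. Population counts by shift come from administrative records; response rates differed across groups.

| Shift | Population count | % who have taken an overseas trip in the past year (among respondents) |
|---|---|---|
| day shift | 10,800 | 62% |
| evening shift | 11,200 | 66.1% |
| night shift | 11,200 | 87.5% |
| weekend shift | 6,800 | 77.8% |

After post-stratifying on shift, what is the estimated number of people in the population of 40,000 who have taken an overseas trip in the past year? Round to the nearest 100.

Estimated count per cell = population count × respondent percentage:
  day shift: 10,800 × 62% = 6696
  evening shift: 11,200 × 66.1% = 7403.2
  night shift: 11,200 × 87.5% = 9800
  weekend shift: 6,800 × 77.8% = 5290.4
Estimated total = 29189.6 → 29,200.

29,200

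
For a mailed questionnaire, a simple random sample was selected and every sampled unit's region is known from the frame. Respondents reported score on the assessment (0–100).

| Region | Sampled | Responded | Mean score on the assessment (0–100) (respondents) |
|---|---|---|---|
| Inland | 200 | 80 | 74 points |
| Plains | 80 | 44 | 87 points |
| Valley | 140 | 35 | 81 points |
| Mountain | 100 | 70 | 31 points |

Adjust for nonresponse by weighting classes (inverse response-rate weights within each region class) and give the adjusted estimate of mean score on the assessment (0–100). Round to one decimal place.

Response rates by class: Inland 80/200 = 40%, Plains 44/80 = 55%, Valley 35/140 = 25%, Mountain 70/100 = 70%.
Inverse-response-rate weighting restores each class to its sampled count, so class totals weight by n_sampled:
  Inland: 200 × 74 = 14,800
  Plains: 80 × 87 = 6960
  Valley: 140 × 81 = 11,340
  Mountain: 100 × 31 = 3100
Adjusted estimate = 36,200 / 520 = 69.6154 → 69.6.

69.6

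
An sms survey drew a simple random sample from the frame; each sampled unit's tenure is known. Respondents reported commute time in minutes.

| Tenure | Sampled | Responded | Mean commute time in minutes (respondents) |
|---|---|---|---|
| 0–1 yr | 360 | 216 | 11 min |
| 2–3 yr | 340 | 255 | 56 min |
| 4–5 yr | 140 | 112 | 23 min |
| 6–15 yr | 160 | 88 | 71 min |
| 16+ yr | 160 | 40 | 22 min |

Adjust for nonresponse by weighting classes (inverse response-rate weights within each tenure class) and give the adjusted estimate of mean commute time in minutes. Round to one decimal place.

Response rates by class: 0–1 yr 216/360 = 60%, 2–3 yr 255/340 = 75%, 4–5 yr 112/140 = 80%, 6–15 yr 88/160 = 55%, 16+ yr 40/160 = 25%.
Weighting each respondent by the inverse class response rate inflates each class back to its sampled size, so the class weight is n_sampled:
  0–1 yr: 360 × 11 = 3960
  2–3 yr: 340 × 56 = 19,040
  4–5 yr: 140 × 23 = 3220
  6–15 yr: 160 × 71 = 11,360
  16+ yr: 160 × 22 = 3520
Adjusted estimate = 41,100 / 1,160 = 35.431 → 35.4.

35.4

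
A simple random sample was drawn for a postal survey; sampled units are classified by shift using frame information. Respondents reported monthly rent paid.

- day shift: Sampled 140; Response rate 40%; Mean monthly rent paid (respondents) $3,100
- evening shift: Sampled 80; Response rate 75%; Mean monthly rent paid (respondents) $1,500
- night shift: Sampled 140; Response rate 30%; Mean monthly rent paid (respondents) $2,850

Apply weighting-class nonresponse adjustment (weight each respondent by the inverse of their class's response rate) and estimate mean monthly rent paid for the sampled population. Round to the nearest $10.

Inverse-response-rate weighting restores each class to its sampled count, so class totals weight by n_sampled:
  day shift: 140 × 3100 = 434,000
  evening shift: 80 × 1500 = 120,000
  night shift: 140 × 2850 = 399,000
Adjusted estimate = 953,000 / 360 = 2647.22 → $2,650.

$2,650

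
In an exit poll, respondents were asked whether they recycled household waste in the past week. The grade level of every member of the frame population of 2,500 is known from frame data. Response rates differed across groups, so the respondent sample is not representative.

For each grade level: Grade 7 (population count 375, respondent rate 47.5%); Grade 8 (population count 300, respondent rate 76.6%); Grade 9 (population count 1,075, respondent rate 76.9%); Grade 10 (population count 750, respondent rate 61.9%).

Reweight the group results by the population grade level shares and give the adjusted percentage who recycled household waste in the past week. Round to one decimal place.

68.0%

Post-stratification weights by population share, not respondent share:
  Grade 7: (375/2,500) × 47.5 = 7.125
  Grade 8: (300/2,500) × 76.6 = 9.192
  Grade 9: (1,075/2,500) × 76.9 = 33.067
  Grade 10: (750/2,500) × 61.9 = 18.57
Post-stratified estimate = 67.954 → 68.0%.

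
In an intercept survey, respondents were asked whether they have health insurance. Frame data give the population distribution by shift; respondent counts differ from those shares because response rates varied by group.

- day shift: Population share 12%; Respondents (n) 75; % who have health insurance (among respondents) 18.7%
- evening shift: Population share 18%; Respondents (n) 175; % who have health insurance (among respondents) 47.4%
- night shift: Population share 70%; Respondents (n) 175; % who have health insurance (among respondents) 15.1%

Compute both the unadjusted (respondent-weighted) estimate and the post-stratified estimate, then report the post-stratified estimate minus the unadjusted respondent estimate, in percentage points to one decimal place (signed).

Without adjustment, the pooled respondent share is:
  (75/425)×18.7 + (175/425)×47.4 + (175/425)×15.1 = 29.0353%
Post-stratifying to population shares instead:
  0.12×18.7 + 0.18×47.4 + 0.7×15.1 = 21.346%
Difference = 21.346 − 29.0353 = -7.6893 pp.

-7.7 percentage points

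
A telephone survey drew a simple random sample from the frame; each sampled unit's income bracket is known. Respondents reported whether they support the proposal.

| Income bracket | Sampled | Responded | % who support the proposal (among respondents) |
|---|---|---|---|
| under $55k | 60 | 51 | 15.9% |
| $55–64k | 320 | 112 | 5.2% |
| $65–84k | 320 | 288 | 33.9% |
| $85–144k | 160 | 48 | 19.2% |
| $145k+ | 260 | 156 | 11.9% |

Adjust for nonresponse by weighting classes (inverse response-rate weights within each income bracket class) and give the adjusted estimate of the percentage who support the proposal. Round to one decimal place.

Response rates by class: under $55k 51/60 = 85%, $55–64k 112/320 = 35%, $65–84k 288/320 = 90%, $85–144k 48/160 = 30%, $145k+ 156/260 = 60%.
Weighting each respondent by the inverse class response rate inflates each class back to its sampled size, so the class weight is n_sampled:
  under $55k: 60 × 15.9 = 954
  $55–64k: 320 × 5.2 = 1664
  $65–84k: 320 × 33.9 = 10,848
  $85–144k: 160 × 19.2 = 3072
  $145k+: 260 × 11.9 = 3094
Adjusted estimate = 19,632 / 1,120 = 17.5286 → 17.5%.

17.5%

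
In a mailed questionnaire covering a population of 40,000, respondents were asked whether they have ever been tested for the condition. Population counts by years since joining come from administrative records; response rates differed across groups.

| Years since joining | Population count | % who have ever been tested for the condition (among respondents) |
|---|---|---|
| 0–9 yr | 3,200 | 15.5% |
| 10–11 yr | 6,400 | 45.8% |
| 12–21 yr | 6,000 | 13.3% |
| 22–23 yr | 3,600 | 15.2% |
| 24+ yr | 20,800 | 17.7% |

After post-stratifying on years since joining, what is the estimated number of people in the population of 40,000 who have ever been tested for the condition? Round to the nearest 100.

8,500

Each cell contributes its population count × the respondent rate:
  0–9 yr: 3,200 × 15.5% = 496
  10–11 yr: 6,400 × 45.8% = 2931.2
  12–21 yr: 6,000 × 13.3% = 798
  22–23 yr: 3,600 × 15.2% = 547.2
  24+ yr: 20,800 × 17.7% = 3681.6
Estimated total = 8454 → 8,500.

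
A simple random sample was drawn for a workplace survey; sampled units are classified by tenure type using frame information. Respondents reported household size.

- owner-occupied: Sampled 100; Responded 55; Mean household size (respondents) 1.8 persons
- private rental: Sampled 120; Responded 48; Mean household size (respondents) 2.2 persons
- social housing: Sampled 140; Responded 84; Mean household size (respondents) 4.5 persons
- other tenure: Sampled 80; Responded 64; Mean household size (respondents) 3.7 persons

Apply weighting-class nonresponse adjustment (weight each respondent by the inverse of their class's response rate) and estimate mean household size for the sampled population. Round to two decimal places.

3.11

Response rates by class: owner-occupied 55/100 = 55%, private rental 48/120 = 40%, social housing 84/140 = 60%, other tenure 64/80 = 80%.
Inverse-response-rate weighting restores each class to its sampled count, so class totals weight by n_sampled:
  owner-occupied: 100 × 1.8 = 180
  private rental: 120 × 2.2 = 264
  social housing: 140 × 4.5 = 630
  other tenure: 80 × 3.7 = 296
Adjusted estimate = 1370 / 440 = 3.11364 → 3.11.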